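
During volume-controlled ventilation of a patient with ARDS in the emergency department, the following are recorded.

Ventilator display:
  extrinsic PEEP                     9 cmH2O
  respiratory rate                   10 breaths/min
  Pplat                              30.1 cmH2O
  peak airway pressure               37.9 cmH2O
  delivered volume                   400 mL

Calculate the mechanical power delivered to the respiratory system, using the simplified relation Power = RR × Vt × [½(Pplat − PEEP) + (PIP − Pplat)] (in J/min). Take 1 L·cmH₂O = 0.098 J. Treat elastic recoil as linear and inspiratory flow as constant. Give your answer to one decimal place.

Per-breath work = Vt × [½(Pplat−PEEP) + (PIP−Pplat)] = 0.400 × [0.5×21.1 + 7.8] = 0.400 × 18.35 = 7.34 L·cmH2O.
Power = 10 × 7.34 = 73.4 L·cmH2O/min.
× 0.098 J/(L·cmH2O) → 7.193 J/min.

7.2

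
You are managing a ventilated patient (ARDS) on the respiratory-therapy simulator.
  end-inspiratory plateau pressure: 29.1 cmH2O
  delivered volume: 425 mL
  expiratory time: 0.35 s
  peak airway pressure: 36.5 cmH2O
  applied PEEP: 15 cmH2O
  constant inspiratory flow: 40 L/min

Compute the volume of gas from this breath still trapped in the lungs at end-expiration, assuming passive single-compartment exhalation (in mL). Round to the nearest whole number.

149

Flow: 40 L/min ÷ 60 = 0.6667 L/s.
R = (PIP − Pplat)/V̇ = (36.5 − 29.1) / 0.6667 = 7.4/0.6667 = 11.099 cmH2O·s/L.
C = Vt/(Pplat − PEEP) = 425.0 / (29.1 − 15) = 425.0/14.1 = 30.142 mL/cmH2O.
τ = R × C = 11.099 × 0.03014 L/cmH2O = 0.3345 s.
Fraction remaining = e^(−Te/τ) = e^(−0.35/0.3345) = 0.3512.
Trapped volume = 425.0 × 0.3512 = 149.26 mL.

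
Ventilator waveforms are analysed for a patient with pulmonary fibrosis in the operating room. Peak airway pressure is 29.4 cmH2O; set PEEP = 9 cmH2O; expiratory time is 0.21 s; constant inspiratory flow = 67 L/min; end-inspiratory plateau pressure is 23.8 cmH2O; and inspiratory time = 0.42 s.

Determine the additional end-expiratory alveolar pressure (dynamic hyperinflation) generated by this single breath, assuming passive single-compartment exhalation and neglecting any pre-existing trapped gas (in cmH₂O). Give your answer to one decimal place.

3.9

Flow: 67 L/min ÷ 60 = 1.1167 L/s.
Vt = flow × Ti = 1.1167 L/s × 0.42 s × 1000 mL/L = 469.01 mL.
R = (PIP − Pplat)/V̇ = (29.4 − 23.8) / 1.1167 = 5.6/1.1167 = 5.015 cmH2O·s/L.
C = Vt/(Pplat − PEEP) = 469.01 / (23.8 − 9) = 469.01/14.8 = 31.69 mL/cmH2O.
τ = R × C = 5.015 × 0.03169 L/cmH2O = 0.1589 s.
Fraction remaining = e^(−Te/τ) = e^(−0.21/0.1589) = 0.2667; trapped volume = 469.01 × 0.2667 = 125.08 mL.
Additional alveolar pressure from trapping ≈ V_trapped / C = 125.08 / 31.69 = 3.947 cmH2O.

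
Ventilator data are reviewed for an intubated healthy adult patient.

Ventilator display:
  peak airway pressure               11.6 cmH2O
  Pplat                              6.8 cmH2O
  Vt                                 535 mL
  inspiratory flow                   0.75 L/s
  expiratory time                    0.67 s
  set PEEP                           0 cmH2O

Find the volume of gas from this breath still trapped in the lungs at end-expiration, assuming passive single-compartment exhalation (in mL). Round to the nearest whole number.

141

R = (PIP − Pplat)/V̇ = (11.6 − 6.8) / 0.75 = 4.8/0.75 = 6.4 cmH2O·s/L.
C = Vt/(Pplat − PEEP) = 535.0 / (6.8 − 0) = 535.0/6.8 = 78.676 mL/cmH2O.
τ = R × C = 6.4 × 0.07868 L/cmH2O = 0.5036 s.
Fraction remaining = e^(−Te/τ) = e^(−0.67/0.5036) = 0.2644.
Trapped volume = 535.0 × 0.2644 = 141.45 mL.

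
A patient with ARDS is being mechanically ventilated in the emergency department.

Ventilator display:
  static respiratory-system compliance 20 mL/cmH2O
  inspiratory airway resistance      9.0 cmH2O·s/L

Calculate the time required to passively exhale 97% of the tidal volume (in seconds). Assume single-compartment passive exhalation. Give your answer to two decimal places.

τ = R × C = 9.0 × 20 mL/cmH2O = 9.0 × 0.020 L/cmH2O = 0.18 s.
Exhaled fraction f = 1 − e^(−t/τ) → t = −τ·ln(1 − f) = −0.18·ln(0.03) = 0.6312 s.

0.63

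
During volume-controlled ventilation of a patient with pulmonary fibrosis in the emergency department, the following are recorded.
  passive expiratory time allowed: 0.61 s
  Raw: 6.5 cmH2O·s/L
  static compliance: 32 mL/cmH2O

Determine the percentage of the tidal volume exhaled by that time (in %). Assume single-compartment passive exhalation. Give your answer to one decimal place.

τ = R × C = 6.5 × 32 mL/cmH2O = 6.5 × 0.032 L/cmH2O = 0.208 s.
Passive exhalation: V(t)/V₀ = e^(−t/τ) = e^(−0.61/0.208) = 0.05325.
Fraction exhaled = 1 − 0.05325 = 0.9468 → 94.68%.

94.7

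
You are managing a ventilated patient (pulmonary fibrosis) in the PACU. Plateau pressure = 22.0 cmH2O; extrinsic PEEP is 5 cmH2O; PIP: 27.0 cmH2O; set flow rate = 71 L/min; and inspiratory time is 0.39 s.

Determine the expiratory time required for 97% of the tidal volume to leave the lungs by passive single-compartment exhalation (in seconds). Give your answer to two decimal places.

Flow: 71 L/min ÷ 60 = 1.1833 L/s.
Vt = flow × Ti = 1.1833 L/s × 0.39 s × 1000 mL/L = 461.49 mL.
R = (PIP − Pplat)/V̇ = (27.0 − 22.0) / 1.1833 = 5.0/1.1833 = 4.225 cmH2O·s/L.
C = Vt/(Pplat − PEEP) = 461.49 / (22.0 − 5) = 461.49/17.0 = 27.146 mL/cmH2O.
τ = R × C = 4.225 × 0.02715 L/cmH2O = 0.1147 s.
t = −τ·ln(1 − 0.97) = −0.1147·ln(0.03) = 0.4022 s.

0.40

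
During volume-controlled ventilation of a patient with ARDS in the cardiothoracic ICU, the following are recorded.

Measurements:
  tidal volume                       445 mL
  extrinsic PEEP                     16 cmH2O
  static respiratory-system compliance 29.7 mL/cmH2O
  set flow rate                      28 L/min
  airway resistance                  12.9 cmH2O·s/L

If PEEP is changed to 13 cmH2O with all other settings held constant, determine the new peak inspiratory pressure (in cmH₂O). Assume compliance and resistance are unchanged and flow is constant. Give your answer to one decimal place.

34.0

Flow: 28 L/min ÷ 60 = 0.4667 L/s.
PIP = Vt/C + R·V̇ + PEEP (constant-flow equation of motion).
Only the baseline term changes: ΔPIP = ΔPEEP = 13 − 16 = -3.0 cmH2O.
Original PIP = 445/29.7 + 12.9×0.4667 + 16 = 37.004 cmH2O; new PIP = 37.004 + (-3.0) = 34.004 cmH2O.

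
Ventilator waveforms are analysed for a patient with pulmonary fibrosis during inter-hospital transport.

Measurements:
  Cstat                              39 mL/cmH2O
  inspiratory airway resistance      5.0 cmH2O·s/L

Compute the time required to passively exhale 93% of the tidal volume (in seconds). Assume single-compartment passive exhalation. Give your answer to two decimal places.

τ = R × C = 5.0 × 39 mL/cmH2O = 5.0 × 0.039 L/cmH2O = 0.195 s.
Exhaled fraction f = 1 − e^(−t/τ) → t = −τ·ln(1 − f) = −0.195·ln(0.07) = 0.5186 s.

0.52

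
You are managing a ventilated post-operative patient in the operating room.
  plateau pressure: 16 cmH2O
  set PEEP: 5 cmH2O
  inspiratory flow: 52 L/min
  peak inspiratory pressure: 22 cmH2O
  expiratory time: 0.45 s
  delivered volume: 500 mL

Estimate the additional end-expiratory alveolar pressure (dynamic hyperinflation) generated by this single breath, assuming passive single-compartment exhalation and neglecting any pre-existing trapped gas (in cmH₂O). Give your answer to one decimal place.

2.6

Flow: 52 L/min ÷ 60 = 0.8667 L/s.
R = (PIP − Pplat)/V̇ = (22 − 16) / 0.8667 = 6.0/0.8667 = 6.923 cmH2O·s/L.
C = Vt/(Pplat − PEEP) = 500.0 / (16 − 5) = 500.0/11.0 = 45.455 mL/cmH2O.
τ = R × C = 6.923 × 0.04546 L/cmH2O = 0.3147 s.
Fraction remaining = e^(−Te/τ) = e^(−0.45/0.3147) = 0.2393; trapped volume = 500.0 × 0.2393 = 119.65 mL.
Additional alveolar pressure from trapping ≈ V_trapped / C = 119.65 / 45.455 = 2.632 cmH2O.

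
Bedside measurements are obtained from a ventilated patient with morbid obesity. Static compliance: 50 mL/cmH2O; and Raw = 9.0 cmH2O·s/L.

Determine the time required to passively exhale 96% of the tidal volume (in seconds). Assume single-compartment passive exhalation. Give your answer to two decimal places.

1.45

τ = R × C = 9.0 × 50 mL/cmH2O = 9.0 × 0.050 L/cmH2O = 0.45 s.
Exhaled fraction f = 1 − e^(−t/τ) → t = −τ·ln(1 − f) = −0.45·ln(0.04) = 1.448 s.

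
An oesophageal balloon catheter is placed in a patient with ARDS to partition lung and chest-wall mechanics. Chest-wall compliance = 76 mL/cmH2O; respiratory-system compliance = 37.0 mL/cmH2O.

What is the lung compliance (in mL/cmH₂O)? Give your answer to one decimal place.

1/CL = 1/Crs − 1/Ccw.
1/CL = 1/37.0 − 1/76 = 0.01387.
CL = 72.098 mL/cmH2O.

72.1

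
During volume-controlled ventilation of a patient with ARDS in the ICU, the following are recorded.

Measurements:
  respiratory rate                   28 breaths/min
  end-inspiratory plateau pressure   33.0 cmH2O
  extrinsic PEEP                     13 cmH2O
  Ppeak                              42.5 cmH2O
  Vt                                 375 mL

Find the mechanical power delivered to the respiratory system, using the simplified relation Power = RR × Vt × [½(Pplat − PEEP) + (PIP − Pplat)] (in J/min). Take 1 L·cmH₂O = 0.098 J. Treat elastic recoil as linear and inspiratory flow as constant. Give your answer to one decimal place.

20.1

Per-breath work = Vt × [½(Pplat−PEEP) + (PIP−Pplat)] = 0.375 × [0.5×20.0 + 9.5] = 0.375 × 19.5 = 7.313 L·cmH2O.
Power = 28 × 7.313 = 204.76 L·cmH2O/min.
× 0.098 J/(L·cmH2O) → 20.066 J/min.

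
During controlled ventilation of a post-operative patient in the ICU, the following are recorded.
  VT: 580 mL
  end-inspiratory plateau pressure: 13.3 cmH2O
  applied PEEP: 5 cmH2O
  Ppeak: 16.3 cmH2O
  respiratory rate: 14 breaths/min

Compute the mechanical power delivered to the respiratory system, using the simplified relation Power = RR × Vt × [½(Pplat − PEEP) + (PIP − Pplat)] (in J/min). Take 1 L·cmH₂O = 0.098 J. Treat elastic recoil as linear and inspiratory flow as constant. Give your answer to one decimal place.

Per-breath work = Vt × [½(Pplat−PEEP) + (PIP−Pplat)] = 0.580 × [0.5×8.3 + 3.0] = 0.580 × 7.15 = 4.147 L·cmH2O.
Power = 14 × 4.147 = 58.058 L·cmH2O/min.
× 0.098 J/(L·cmH2O) → 5.69 J/min.

5.7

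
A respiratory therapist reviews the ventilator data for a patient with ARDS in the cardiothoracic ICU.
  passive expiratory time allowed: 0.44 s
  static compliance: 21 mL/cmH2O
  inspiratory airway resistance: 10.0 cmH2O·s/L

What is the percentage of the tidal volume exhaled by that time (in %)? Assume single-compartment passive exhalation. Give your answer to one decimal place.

τ = R × C = 10.0 × 21 mL/cmH2O = 10.0 × 0.021 L/cmH2O = 0.21 s.
Passive exhalation: V(t)/V₀ = e^(−t/τ) = e^(−0.44/0.21) = 0.123.
Fraction exhaled = 1 − 0.123 = 0.877 → 87.7%.

87.7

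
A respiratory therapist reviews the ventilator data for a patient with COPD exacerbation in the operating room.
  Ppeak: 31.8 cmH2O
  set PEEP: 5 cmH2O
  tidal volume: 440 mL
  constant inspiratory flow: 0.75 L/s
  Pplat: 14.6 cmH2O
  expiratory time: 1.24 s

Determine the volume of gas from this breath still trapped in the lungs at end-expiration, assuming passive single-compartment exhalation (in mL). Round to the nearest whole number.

R = (PIP − Pplat)/V̇ = (31.8 − 14.6) / 0.75 = 17.2/0.75 = 22.933 cmH2O·s/L.
C = Vt/(Pplat − PEEP) = 440.0 / (14.6 − 5) = 440.0/9.6 = 45.833 mL/cmH2O.
τ = R × C = 22.933 × 0.04583 L/cmH2O = 1.051 s.
Fraction remaining = e^(−Te/τ) = e^(−1.24/1.051) = 0.3073.
Trapped volume = 440.0 × 0.3073 = 135.21 mL.

135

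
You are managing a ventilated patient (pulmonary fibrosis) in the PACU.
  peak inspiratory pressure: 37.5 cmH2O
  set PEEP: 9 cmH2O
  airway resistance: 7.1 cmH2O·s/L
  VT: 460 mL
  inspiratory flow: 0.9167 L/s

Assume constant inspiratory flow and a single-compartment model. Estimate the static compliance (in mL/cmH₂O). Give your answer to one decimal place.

20.9

Equation of motion (constant flow): PIP = Vt/C + R·V̇ + PEEP.
Vt/C = PIP − R·V̇ − PEEP = 37.5 − 7.1×0.9167 − 9 = 37.5 − 6.509 − 9 = 21.991 cmH2O.
C = Vt / 21.991 = 460 / 21.991 = 20.918 mL/cmH2O.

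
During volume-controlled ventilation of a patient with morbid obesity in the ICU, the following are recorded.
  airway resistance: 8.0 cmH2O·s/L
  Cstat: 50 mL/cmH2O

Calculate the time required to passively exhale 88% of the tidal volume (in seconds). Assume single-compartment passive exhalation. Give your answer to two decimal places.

τ = R × C = 8.0 × 50 mL/cmH2O = 8.0 × 0.050 L/cmH2O = 0.4 s.
Exhaled fraction f = 1 − e^(−t/τ) → t = −τ·ln(1 − f) = −0.4·ln(0.12) = 0.8481 s.

0.85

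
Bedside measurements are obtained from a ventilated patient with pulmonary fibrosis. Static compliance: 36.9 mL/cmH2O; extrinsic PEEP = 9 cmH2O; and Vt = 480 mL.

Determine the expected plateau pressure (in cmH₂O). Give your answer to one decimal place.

22.0

Pplat = PEEP + Vt / Cstat = 9 + 480 / 36.9 = 9 + 13.008 = 22.008 cmH2O.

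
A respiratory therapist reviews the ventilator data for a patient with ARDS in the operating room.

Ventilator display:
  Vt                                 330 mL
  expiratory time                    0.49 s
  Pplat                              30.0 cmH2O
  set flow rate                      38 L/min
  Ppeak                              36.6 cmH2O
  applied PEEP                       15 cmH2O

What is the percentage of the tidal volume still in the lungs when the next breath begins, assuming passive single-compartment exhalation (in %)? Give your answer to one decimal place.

Flow: 38 L/min ÷ 60 = 0.6333 L/s.
R = (PIP − Pplat)/V̇ = (36.6 − 30.0) / 0.6333 = 6.6/0.6333 = 10.422 cmH2O·s/L.
C = Vt/(Pplat − PEEP) = 330.0 / (30.0 − 15) = 330.0/15.0 = 22.0 mL/cmH2O.
τ = R × C = 10.422 × 0.022 L/cmH2O = 0.2293 s.
Fraction remaining at end-expiration = e^(−Te/τ) = e^(−0.49/0.2293) = 0.118 → 11.8%.

11.8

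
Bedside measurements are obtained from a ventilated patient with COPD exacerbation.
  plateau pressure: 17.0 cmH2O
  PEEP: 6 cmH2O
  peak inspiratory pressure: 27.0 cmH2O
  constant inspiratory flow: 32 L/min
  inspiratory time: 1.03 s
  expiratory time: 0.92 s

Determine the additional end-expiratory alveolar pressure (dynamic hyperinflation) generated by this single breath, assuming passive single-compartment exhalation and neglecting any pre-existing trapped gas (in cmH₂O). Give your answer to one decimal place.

4.1

Flow: 32 L/min ÷ 60 = 0.5333 L/s.
Vt = flow × Ti = 0.5333 L/s × 1.03 s × 1000 mL/L = 549.3 mL.
R = (PIP − Pplat)/V̇ = (27.0 − 17.0) / 0.5333 = 10.0/0.5333 = 18.751 cmH2O·s/L.
C = Vt/(Pplat − PEEP) = 549.3 / (17.0 − 6) = 549.3/11.0 = 49.936 mL/cmH2O.
τ = R × C = 18.751 × 0.04994 L/cmH2O = 0.9364 s.
Fraction remaining = e^(−Te/τ) = e^(−0.92/0.9364) = 0.3744; trapped volume = 549.3 × 0.3744 = 205.66 mL.
Additional alveolar pressure from trapping ≈ V_trapped / C = 205.66 / 49.936 = 4.118 cmH2O.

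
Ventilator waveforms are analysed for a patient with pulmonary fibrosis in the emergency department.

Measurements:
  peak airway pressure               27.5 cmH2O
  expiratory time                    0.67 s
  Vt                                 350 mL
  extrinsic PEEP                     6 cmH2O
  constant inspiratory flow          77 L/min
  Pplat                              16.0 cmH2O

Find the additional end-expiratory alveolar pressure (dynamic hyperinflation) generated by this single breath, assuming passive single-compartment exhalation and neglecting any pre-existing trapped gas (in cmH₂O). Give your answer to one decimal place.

Flow: 77 L/min ÷ 60 = 1.2833 L/s.
R = (PIP − Pplat)/V̇ = (27.5 − 16.0) / 1.2833 = 11.5/1.2833 = 8.961 cmH2O·s/L.
C = Vt/(Pplat − PEEP) = 350.0 / (16.0 − 6) = 350.0/10.0 = 35.0 mL/cmH2O.
τ = R × C = 8.961 × 0.035 L/cmH2O = 0.3136 s.
Fraction remaining = e^(−Te/τ) = e^(−0.67/0.3136) = 0.1181; trapped volume = 350.0 × 0.1181 = 41.335 mL.
Additional alveolar pressure from trapping ≈ V_trapped / C = 41.335 / 35.0 = 1.181 cmH2O.

1.2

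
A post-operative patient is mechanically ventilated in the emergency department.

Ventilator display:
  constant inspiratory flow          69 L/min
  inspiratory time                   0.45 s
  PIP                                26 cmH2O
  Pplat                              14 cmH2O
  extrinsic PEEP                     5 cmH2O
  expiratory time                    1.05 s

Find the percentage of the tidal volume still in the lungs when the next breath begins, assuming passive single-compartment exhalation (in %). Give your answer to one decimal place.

Flow: 69 L/min ÷ 60 = 1.15 L/s.
Vt = flow × Ti = 1.15 L/s × 0.45 s × 1000 mL/L = 517.5 mL.
R = (PIP − Pplat)/V̇ = (26 − 14) / 1.15 = 12.0/1.15 = 10.435 cmH2O·s/L.
C = Vt/(Pplat − PEEP) = 517.5 / (14 − 5) = 517.5/9.0 = 57.5 mL/cmH2O.
τ = R × C = 10.435 × 0.0575 L/cmH2O = 0.6 s.
Fraction remaining at end-expiration = e^(−Te/τ) = e^(−1.05/0.6) = 0.1738 → 17.38%.

17.4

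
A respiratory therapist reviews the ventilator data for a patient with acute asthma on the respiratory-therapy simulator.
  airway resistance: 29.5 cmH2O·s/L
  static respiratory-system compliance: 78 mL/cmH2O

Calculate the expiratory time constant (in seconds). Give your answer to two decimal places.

2.30

τ = R × C = 29.5 × 78 mL/cmH2O = 29.5 × 0.078 L/cmH2O = 2.301 s.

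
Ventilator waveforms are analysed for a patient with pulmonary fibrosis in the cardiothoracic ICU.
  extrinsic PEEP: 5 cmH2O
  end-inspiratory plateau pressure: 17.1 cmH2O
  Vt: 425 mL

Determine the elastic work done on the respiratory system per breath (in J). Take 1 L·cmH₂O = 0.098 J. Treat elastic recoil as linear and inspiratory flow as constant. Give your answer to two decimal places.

Elastic work ≈ ½ × (Pplat − PEEP) × Vt = 0.5 × (17.1 − 5) × 0.425 L = 0.5 × 12.1 × 0.425 = 2.571 L·cmH2O.
× 0.098 J/(L·cmH2O) → 0.252 J.

0.25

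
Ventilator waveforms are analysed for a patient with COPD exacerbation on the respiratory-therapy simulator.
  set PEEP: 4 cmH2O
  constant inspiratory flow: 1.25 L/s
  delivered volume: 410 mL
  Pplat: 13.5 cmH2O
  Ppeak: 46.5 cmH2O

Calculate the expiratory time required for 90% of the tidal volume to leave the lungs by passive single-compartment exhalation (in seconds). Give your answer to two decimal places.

2.62

R = (PIP − Pplat)/V̇ = (46.5 − 13.5) / 1.25 = 33.0/1.25 = 26.4 cmH2O·s/L.
C = Vt/(Pplat − PEEP) = 410.0 / (13.5 − 4) = 410.0/9.5 = 43.158 mL/cmH2O.
τ = R × C = 26.4 × 0.04316 L/cmH2O = 1.139 s.
t = −τ·ln(1 − 0.90) = −1.139·ln(0.1) = 2.623 s.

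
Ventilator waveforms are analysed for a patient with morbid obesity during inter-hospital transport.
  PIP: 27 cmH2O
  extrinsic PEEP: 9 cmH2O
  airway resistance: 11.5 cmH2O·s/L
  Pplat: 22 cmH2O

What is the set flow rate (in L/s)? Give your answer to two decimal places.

flow = (PIP − Pplat) / Raw = 5.0 / 11.5 = 0.4348 L/s.

0.43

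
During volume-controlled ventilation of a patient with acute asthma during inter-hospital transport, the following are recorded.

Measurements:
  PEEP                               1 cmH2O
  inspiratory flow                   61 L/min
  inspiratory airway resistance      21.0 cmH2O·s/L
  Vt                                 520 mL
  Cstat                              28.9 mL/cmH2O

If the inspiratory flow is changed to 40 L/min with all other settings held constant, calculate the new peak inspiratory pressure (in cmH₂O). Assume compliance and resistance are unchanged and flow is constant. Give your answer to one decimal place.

Flow: 61 L/min ÷ 60 = 1.0167 L/s.
New flow: 40 L/min ÷ 60 = 0.6667 L/s.
PIP = Vt/C + R·V̇ + PEEP (constant-flow equation of motion).
Only the resistive term changes: ΔPIP = R × ΔV̇ = 21.0 × (0.6667 − 1.0167) = 21.0 × -0.35 = -7.35 cmH2O.
Original PIP = 520/28.9 + 21.0×1.0167 + 1 = 40.344 cmH2O; new PIP = 40.344 + (-7.35) = 32.994 cmH2O.

33.0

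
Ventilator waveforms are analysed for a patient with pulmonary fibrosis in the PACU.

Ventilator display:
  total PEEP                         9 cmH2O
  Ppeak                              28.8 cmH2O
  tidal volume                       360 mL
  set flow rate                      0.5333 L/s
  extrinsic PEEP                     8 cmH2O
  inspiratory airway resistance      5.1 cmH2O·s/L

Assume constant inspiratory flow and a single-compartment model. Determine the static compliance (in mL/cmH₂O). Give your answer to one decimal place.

21.1

Total PEEP = 9 cmH2O (set 8 + intrinsic 1); this is the baseline alveolar pressure.
Equation of motion (constant flow): PIP = Vt/C + R·V̇ + PEEP.
Vt/C = PIP − R·V̇ − PEEP = 28.8 − 5.1×0.5333 − 9 = 28.8 − 2.72 − 9 = 17.08 cmH2O.
C = Vt / 17.08 = 360 / 17.08 = 21.077 mL/cmH2O.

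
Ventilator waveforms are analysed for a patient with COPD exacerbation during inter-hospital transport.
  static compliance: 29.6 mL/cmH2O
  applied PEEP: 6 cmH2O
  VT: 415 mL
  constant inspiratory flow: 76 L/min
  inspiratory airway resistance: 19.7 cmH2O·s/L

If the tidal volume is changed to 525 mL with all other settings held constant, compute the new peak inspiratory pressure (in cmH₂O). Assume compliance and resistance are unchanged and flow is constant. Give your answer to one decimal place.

48.7

Flow: 76 L/min ÷ 60 = 1.2667 L/s.
PIP = Vt/C + R·V̇ + PEEP (constant-flow equation of motion).
Only the elastic term changes: ΔPIP = ΔVt / C = (525 − 415) / 29.6 = 3.716 cmH2O.
Original PIP = 415/29.6 + 19.7×1.2667 + 6 = 44.974 cmH2O; new PIP = 44.974 + (3.716) = 48.69 cmH2O.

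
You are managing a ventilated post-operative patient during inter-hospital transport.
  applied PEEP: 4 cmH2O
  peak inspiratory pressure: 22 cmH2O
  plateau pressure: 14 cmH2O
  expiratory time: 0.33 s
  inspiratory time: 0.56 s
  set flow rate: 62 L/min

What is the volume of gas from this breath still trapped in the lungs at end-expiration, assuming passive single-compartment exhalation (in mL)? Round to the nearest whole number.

Flow: 62 L/min ÷ 60 = 1.0333 L/s.
Vt = flow × Ti = 1.0333 L/s × 0.56 s × 1000 mL/L = 578.65 mL.
R = (PIP − Pplat)/V̇ = (22 − 14) / 1.0333 = 8.0/1.0333 = 7.742 cmH2O·s/L.
C = Vt/(Pplat − PEEP) = 578.65 / (14 − 4) = 578.65/10.0 = 57.865 mL/cmH2O.
τ = R × C = 7.742 × 0.05787 L/cmH2O = 0.448 s.
Fraction remaining = e^(−Te/τ) = e^(−0.33/0.448) = 0.4787.
Trapped volume = 578.65 × 0.4787 = 277.0 mL.

277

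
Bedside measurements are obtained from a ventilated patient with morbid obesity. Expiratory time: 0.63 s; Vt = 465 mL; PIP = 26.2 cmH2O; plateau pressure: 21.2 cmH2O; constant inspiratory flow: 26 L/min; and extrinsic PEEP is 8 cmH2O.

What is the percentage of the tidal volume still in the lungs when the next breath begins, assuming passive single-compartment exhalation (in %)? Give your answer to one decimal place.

Flow: 26 L/min ÷ 60 = 0.4333 L/s.
R = (PIP − Pplat)/V̇ = (26.2 − 21.2) / 0.4333 = 5.0/0.4333 = 11.539 cmH2O·s/L.
C = Vt/(Pplat − PEEP) = 465.0 / (21.2 − 8) = 465.0/13.2 = 35.227 mL/cmH2O.
τ = R × C = 11.539 × 0.03523 L/cmH2O = 0.4065 s.
Fraction remaining at end-expiration = e^(−Te/τ) = e^(−0.63/0.4065) = 0.2123 → 21.23%.

21.2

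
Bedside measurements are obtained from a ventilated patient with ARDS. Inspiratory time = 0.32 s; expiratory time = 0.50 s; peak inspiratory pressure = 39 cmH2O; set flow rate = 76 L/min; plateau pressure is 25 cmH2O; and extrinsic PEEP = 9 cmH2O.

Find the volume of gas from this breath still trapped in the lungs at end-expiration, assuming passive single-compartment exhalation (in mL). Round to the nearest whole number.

68

Flow: 76 L/min ÷ 60 = 1.2667 L/s.
Vt = flow × Ti = 1.2667 L/s × 0.32 s × 1000 mL/L = 405.34 mL.
R = (PIP − Pplat)/V̇ = (39 − 25) / 1.2667 = 14.0/1.2667 = 11.052 cmH2O·s/L.
C = Vt/(Pplat − PEEP) = 405.34 / (25 − 9) = 405.34/16.0 = 25.334 mL/cmH2O.
τ = R × C = 11.052 × 0.02533 L/cmH2O = 0.2799 s.
Fraction remaining = e^(−Te/τ) = e^(−0.50/0.2799) = 0.1676.
Trapped volume = 405.34 × 0.1676 = 67.935 mL.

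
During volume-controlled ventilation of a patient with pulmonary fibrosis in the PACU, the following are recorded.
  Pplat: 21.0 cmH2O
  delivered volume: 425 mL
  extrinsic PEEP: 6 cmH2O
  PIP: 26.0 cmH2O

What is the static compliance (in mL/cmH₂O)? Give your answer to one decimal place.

Cstat = Vt / (Pplat − PEEP) = 425 / (21.0 − 6) = 425 / 15.0 = 28.333 mL/cmH2O.

28.3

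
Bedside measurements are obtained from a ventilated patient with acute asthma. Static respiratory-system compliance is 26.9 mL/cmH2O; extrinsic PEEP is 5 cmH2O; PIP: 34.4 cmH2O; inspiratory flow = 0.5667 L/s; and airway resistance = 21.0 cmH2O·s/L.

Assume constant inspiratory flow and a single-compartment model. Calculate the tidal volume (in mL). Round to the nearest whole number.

Equation of motion (constant flow): PIP = Vt/C + R·V̇ + PEEP.
Vt/C = PIP − R·V̇ − PEEP = 34.4 − 11.901 − 5 = 17.499 cmH2O.
Vt = C × 17.499 = 26.9 × 17.499 = 470.72 mL.

471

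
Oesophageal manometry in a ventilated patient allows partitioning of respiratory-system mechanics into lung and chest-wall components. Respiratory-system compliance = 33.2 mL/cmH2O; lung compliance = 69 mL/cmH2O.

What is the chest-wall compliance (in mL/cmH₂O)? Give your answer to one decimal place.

64.0

1/Ccw = 1/Crs − 1/CL.
1/Ccw = 1/33.2 − 1/69 = 0.01563.
Ccw = 63.98 mL/cmH2O.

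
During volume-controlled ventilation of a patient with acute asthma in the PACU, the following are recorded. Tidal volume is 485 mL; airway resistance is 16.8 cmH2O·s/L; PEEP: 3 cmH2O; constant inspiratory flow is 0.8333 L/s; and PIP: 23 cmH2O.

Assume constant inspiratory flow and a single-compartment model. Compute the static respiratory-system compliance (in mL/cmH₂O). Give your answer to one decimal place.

80.8

Equation of motion (constant flow): PIP = Vt/C + R·V̇ + PEEP.
Vt/C = PIP − R·V̇ − PEEP = 23 − 16.8×0.8333 − 3 = 23 − 13.999 − 3 = 6.001 cmH2O.
C = Vt / 6.001 = 485 / 6.001 = 80.82 mL/cmH2O.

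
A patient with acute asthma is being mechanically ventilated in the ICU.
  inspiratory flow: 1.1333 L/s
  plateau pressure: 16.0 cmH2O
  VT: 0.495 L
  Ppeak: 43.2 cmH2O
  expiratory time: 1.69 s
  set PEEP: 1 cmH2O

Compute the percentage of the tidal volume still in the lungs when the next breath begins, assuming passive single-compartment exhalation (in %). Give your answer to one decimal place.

11.8

R = (PIP − Pplat)/V̇ = (43.2 − 16.0) / 1.1333 = 27.2/1.1333 = 24.001 cmH2O·s/L.
C = Vt/(Pplat − PEEP) = 495.0 / (16.0 − 1) = 495.0/15.0 = 33.0 mL/cmH2O.
τ = R × C = 24.001 × 0.033 L/cmH2O = 0.792 s.
Fraction remaining at end-expiration = e^(−Te/τ) = e^(−1.69/0.792) = 0.1184 → 11.84%.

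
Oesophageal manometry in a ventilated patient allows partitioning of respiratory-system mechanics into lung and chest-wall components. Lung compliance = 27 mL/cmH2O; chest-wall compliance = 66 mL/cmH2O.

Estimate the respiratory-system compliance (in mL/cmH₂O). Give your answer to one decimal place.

Lung and chest wall are elastances in series: 1/Crs = 1/CL + 1/Ccw.
1/Crs = 1/27 + 1/66 = 0.05219.
Crs = 19.161 mL/cmH2O.

19.2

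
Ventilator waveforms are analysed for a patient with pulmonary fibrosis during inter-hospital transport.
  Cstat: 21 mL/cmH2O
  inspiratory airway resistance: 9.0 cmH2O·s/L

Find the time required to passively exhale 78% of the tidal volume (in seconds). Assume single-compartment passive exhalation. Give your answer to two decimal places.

0.29

τ = R × C = 9.0 × 21 mL/cmH2O = 9.0 × 0.021 L/cmH2O = 0.189 s.
Exhaled fraction f = 1 − e^(−t/τ) → t = −τ·ln(1 − f) = −0.189·ln(0.22) = 0.2862 s.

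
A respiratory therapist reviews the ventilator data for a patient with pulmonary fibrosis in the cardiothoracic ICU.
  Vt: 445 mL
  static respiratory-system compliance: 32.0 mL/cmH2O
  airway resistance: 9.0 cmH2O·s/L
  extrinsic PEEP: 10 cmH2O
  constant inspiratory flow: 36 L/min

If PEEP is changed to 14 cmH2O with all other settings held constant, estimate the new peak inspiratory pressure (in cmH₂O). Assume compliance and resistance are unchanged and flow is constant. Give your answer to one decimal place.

33.3

Flow: 36 L/min ÷ 60 = 0.6 L/s.
PIP = Vt/C + R·V̇ + PEEP (constant-flow equation of motion).
Only the baseline term changes: ΔPIP = ΔPEEP = 14 − 10 = 4.0 cmH2O.
Original PIP = 445/32.0 + 9.0×0.6 + 10 = 29.306 cmH2O; new PIP = 29.306 + (4.0) = 33.306 cmH2O.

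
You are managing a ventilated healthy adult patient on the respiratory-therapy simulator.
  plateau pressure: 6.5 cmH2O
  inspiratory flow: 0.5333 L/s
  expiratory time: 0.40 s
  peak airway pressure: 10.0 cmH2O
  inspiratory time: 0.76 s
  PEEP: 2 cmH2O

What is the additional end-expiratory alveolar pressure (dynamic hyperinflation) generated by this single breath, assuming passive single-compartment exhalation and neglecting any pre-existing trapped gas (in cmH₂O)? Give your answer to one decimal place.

Vt = flow × Ti = 0.5333 L/s × 0.76 s × 1000 mL/L = 405.31 mL.
R = (PIP − Pplat)/V̇ = (10.0 − 6.5) / 0.5333 = 3.5/0.5333 = 6.563 cmH2O·s/L.
C = Vt/(Pplat − PEEP) = 405.31 / (6.5 − 2) = 405.31/4.5 = 90.069 mL/cmH2O.
τ = R × C = 6.563 × 0.09007 L/cmH2O = 0.5911 s.
Fraction remaining = e^(−Te/τ) = e^(−0.40/0.5911) = 0.5083; trapped volume = 405.31 × 0.5083 = 206.02 mL.
Additional alveolar pressure from trapping ≈ V_trapped / C = 206.02 / 90.069 = 2.287 cmH2O.

2.3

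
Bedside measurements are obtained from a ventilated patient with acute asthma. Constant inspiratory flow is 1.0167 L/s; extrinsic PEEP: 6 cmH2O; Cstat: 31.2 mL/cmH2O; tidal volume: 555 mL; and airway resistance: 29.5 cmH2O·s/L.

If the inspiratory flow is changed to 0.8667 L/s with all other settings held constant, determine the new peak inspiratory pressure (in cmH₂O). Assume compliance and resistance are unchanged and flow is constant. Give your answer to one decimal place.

49.4

PIP = Vt/C + R·V̇ + PEEP (constant-flow equation of motion).
Only the resistive term changes: ΔPIP = R × ΔV̇ = 29.5 × (0.8667 − 1.0167) = 29.5 × -0.15 = -4.425 cmH2O.
Original PIP = 555/31.2 + 29.5×1.0167 + 6 = 53.781 cmH2O; new PIP = 53.781 + (-4.425) = 49.356 cmH2O.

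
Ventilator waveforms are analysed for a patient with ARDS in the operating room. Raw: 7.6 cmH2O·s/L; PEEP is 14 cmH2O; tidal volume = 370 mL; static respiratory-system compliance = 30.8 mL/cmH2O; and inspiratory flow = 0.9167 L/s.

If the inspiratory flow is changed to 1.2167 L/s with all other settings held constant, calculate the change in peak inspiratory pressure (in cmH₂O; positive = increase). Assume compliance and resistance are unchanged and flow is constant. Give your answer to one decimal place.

PIP = Vt/C + R·V̇ + PEEP (constant-flow equation of motion).
Only the resistive term changes: ΔPIP = R × ΔV̇ = 7.6 × (1.2167 − 0.9167) = 7.6 × 0.3 = 2.28 cmH2O.

2.3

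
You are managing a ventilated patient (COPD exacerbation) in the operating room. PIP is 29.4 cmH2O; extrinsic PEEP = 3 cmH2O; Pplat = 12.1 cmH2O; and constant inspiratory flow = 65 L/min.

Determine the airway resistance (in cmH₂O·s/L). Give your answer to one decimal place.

16.0

Flow: 65 L/min ÷ 60 = 1.0833 L/s.
Raw = (PIP − Pplat) / flow = (29.4 − 12.1) / 1.0833 = 17.3 / 1.0833 = 15.97 cmH2O·s/L.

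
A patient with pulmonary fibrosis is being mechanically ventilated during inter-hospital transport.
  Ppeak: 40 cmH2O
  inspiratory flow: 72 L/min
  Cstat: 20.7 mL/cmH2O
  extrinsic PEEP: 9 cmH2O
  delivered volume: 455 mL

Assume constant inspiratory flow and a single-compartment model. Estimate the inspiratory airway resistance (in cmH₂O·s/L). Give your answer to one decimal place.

Flow: 72 L/min ÷ 60 = 1.2 L/s.
Equation of motion (constant flow): PIP = Vt/C + R·V̇ + PEEP.
R·V̇ = PIP − Vt/C − PEEP = 40 − 455/20.7 − 9 = 40 − 21.981 − 9 = 9.019 cmH2O.
R = 9.019 / 1.2 = 7.516 cmH2O·s/L.

7.5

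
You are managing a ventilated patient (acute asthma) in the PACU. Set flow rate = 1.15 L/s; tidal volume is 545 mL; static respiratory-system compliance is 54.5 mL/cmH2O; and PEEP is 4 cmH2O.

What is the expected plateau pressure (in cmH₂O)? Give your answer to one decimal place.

Pplat = PEEP + Vt / Cstat = 4 + 545 / 54.5 = 4 + 10.0 = 14.0 cmH2O.

14.0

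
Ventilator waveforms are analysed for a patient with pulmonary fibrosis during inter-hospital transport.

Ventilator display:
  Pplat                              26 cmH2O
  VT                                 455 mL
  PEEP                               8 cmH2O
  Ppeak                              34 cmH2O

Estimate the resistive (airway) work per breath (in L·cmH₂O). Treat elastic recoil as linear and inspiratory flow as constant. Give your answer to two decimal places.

3.64

With constant inspiratory flow the resistive pressure is constant at PIP − Pplat = 34 − 26 = 8.0 cmH2O, so resistive work = 8.0 × 0.455 = 3.64 L·cmH2O.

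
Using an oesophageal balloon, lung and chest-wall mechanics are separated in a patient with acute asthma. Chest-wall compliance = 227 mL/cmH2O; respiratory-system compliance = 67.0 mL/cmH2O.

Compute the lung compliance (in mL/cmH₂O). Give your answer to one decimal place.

95.1

1/CL = 1/Crs − 1/Ccw.
1/CL = 1/67.0 − 1/227 = 0.01052.
CL = 95.057 mL/cmH2O.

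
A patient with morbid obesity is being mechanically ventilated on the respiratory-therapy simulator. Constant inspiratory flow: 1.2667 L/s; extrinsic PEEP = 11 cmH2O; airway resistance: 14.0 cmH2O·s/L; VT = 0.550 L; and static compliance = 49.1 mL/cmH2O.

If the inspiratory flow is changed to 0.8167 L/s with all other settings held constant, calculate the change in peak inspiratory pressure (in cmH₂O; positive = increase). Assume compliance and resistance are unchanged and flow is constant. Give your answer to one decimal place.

-6.3

PIP = Vt/C + R·V̇ + PEEP (constant-flow equation of motion).
Only the resistive term changes: ΔPIP = R × ΔV̇ = 14.0 × (0.8167 − 1.2667) = 14.0 × -0.45 = -6.3 cmH2O.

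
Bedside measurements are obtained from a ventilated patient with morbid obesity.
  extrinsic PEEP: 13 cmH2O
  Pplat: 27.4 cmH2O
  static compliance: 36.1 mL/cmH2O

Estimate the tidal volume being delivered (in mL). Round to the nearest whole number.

520

Vt = Cstat × (Pplat − PEEP) = 36.1 × (27.4 − 13) = 36.1 × 14.4 = 519.84 mL.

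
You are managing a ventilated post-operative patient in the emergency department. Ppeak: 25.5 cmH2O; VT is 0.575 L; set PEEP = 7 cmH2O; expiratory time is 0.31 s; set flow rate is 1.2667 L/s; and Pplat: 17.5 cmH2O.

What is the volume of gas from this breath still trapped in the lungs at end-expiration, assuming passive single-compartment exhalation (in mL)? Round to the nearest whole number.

R = (PIP − Pplat)/V̇ = (25.5 − 17.5) / 1.2667 = 8.0/1.2667 = 6.316 cmH2O·s/L.
C = Vt/(Pplat − PEEP) = 575.0 / (17.5 − 7) = 575.0/10.5 = 54.762 mL/cmH2O.
τ = R × C = 6.316 × 0.05476 L/cmH2O = 0.3459 s.
Fraction remaining = e^(−Te/τ) = e^(−0.31/0.3459) = 0.4081.
Trapped volume = 575.0 × 0.4081 = 234.66 mL.

235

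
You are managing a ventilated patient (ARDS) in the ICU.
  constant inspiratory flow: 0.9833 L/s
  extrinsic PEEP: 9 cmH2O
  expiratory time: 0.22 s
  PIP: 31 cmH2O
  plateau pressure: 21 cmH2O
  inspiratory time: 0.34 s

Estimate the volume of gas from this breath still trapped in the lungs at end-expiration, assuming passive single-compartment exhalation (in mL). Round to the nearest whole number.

154

Vt = flow × Ti = 0.9833 L/s × 0.34 s × 1000 mL/L = 334.32 mL.
R = (PIP − Pplat)/V̇ = (31 − 21) / 0.9833 = 10.0/0.9833 = 10.17 cmH2O·s/L.
C = Vt/(Pplat − PEEP) = 334.32 / (21 − 9) = 334.32/12.0 = 27.86 mL/cmH2O.
τ = R × C = 10.17 × 0.02786 L/cmH2O = 0.2833 s.
Fraction remaining = e^(−Te/τ) = e^(−0.22/0.2833) = 0.46.
Trapped volume = 334.32 × 0.46 = 153.79 mL.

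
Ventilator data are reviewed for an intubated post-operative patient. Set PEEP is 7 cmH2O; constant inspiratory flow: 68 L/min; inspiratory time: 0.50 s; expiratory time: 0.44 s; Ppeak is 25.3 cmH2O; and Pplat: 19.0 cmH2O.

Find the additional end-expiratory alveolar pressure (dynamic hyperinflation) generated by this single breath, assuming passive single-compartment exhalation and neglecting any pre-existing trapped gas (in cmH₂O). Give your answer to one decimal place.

2.2

Flow: 68 L/min ÷ 60 = 1.1333 L/s.
Vt = flow × Ti = 1.1333 L/s × 0.50 s × 1000 mL/L = 566.65 mL.
R = (PIP − Pplat)/V̇ = (25.3 − 19.0) / 1.1333 = 6.3/1.1333 = 5.559 cmH2O·s/L.
C = Vt/(Pplat − PEEP) = 566.65 / (19.0 − 7) = 566.65/12.0 = 47.221 mL/cmH2O.
τ = R × C = 5.559 × 0.04722 L/cmH2O = 0.2625 s.
Fraction remaining = e^(−Te/τ) = e^(−0.44/0.2625) = 0.1871; trapped volume = 566.65 × 0.1871 = 106.02 mL.
Additional alveolar pressure from trapping ≈ V_trapped / C = 106.02 / 47.221 = 2.245 cmH2O.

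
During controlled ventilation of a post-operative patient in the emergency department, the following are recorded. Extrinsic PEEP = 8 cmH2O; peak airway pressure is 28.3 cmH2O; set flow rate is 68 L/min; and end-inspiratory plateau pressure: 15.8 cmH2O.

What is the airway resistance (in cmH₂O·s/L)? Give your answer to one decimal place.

Flow: 68 L/min ÷ 60 = 1.1333 L/s.
Raw = (PIP − Pplat) / flow = (28.3 − 15.8) / 1.1333 = 12.5 / 1.1333 = 11.03 cmH2O·s/L.

11.0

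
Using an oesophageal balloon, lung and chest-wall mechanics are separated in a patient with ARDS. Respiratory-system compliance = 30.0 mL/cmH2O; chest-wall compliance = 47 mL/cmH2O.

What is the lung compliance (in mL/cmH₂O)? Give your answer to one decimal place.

82.9

1/CL = 1/Crs − 1/Ccw.
1/CL = 1/30.0 − 1/47 = 0.01206.
CL = 82.919 mL/cmH2O.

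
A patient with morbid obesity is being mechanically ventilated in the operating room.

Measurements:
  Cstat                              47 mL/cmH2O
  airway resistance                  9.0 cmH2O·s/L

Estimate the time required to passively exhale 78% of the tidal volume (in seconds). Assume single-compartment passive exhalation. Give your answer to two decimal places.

τ = R × C = 9.0 × 47 mL/cmH2O = 9.0 × 0.047 L/cmH2O = 0.423 s.
Exhaled fraction f = 1 − e^(−t/τ) → t = −τ·ln(1 − f) = −0.423·ln(0.22) = 0.6405 s.

0.64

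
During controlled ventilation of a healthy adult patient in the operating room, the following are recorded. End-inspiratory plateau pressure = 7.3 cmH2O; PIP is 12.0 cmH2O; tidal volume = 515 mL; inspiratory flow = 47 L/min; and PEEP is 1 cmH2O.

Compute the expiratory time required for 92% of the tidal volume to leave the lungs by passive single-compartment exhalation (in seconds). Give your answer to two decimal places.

Flow: 47 L/min ÷ 60 = 0.7833 L/s.
R = (PIP − Pplat)/V̇ = (12.0 − 7.3) / 0.7833 = 4.7/0.7833 = 6.0 cmH2O·s/L.
C = Vt/(Pplat − PEEP) = 515.0 / (7.3 − 1) = 515.0/6.3 = 81.746 mL/cmH2O.
τ = R × C = 6.0 × 0.08175 L/cmH2O = 0.4905 s.
t = −τ·ln(1 − 0.92) = −0.4905·ln(0.08) = 1.239 s.

1.24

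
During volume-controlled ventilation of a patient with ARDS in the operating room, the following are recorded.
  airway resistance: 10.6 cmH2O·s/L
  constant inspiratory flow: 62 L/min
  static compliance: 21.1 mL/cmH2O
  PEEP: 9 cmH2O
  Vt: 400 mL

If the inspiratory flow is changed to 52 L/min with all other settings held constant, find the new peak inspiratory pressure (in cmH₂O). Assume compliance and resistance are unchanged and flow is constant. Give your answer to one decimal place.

37.1

Flow: 62 L/min ÷ 60 = 1.0333 L/s.
New flow: 52 L/min ÷ 60 = 0.8667 L/s.
PIP = Vt/C + R·V̇ + PEEP (constant-flow equation of motion).
Only the resistive term changes: ΔPIP = R × ΔV̇ = 10.6 × (0.8667 − 1.0333) = 10.6 × -0.1666 = -1.766 cmH2O.
Original PIP = 400/21.1 + 10.6×1.0333 + 9 = 38.91 cmH2O; new PIP = 38.91 + (-1.766) = 37.144 cmH2O.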